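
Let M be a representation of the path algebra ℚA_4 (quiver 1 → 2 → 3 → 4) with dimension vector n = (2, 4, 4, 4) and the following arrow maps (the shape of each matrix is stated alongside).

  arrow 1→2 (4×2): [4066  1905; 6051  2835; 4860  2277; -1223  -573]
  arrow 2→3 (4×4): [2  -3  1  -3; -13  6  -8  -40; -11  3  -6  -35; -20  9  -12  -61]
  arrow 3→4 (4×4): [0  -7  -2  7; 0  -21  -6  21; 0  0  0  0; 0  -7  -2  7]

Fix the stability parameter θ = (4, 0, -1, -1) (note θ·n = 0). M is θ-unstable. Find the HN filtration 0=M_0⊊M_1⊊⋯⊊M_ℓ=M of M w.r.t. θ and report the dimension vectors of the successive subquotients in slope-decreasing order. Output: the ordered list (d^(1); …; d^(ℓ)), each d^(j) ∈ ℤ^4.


Via rank(M_{q-1}∘⋯∘M_p): M ≅ I[1,3], I[1,4], I[2,3]^2, I[4,4]^3.
μ_θ-semistable layers: μ^(1)=1; μ^(2)=1/2; μ^(3)=-1/2; μ^(4)=-1

((1, 1, 1, 0); (1, 1, 1, 1); (0, 2, 2, 0); (0, 0, 0, 3))


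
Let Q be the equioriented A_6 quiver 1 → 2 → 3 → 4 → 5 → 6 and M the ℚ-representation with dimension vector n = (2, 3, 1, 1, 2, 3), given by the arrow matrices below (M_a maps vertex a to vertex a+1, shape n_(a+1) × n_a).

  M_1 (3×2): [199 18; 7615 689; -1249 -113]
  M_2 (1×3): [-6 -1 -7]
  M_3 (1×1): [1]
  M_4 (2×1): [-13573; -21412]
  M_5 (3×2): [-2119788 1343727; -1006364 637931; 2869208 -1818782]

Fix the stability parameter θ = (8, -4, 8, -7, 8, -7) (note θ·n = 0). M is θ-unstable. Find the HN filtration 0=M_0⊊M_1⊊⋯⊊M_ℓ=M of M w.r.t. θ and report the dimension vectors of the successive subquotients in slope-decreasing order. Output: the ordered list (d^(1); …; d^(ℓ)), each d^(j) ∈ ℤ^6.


Via rank(M_{q-1}∘⋯∘M_p): M ≅ I[1,2], I[1,5], I[2,2], I[5,6], I[6,6]^2.
μ_θ-semistable layers: μ^(1)=8; μ^(2)=2; μ^(3)=5/4; μ^(4)=1/2; μ^(5)=-4; μ^(6)=-7

((0, 0, 0, 0, 1, 0); (1, 1, 0, 0, 0, 0); (1, 1, 1, 1, 0, 0); (0, 0, 0, 0, 1, 1); (0, 1, 0, 0, 0, 0); (0, 0, 0, 0, 0, 2))


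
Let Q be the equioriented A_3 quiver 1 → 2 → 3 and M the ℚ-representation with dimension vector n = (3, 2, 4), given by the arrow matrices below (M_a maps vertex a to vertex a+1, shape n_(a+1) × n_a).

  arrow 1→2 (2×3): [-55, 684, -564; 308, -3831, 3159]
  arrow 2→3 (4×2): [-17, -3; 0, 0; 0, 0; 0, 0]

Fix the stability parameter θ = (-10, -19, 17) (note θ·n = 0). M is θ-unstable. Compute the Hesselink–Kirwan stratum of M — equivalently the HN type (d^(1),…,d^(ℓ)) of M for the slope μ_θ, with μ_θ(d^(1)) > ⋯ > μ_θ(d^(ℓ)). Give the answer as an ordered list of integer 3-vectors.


Barcode: M ≅ I[1,1], I[1,2], I[1,3], I[3,3]^3. HN layers by μ_θ (3 steps, strictly decreasing):
  μ^(1)=17; μ^(2)=-10; μ^(3)=-29/2

((0, 0, 4); (1, 0, 0); (2, 2, 0))


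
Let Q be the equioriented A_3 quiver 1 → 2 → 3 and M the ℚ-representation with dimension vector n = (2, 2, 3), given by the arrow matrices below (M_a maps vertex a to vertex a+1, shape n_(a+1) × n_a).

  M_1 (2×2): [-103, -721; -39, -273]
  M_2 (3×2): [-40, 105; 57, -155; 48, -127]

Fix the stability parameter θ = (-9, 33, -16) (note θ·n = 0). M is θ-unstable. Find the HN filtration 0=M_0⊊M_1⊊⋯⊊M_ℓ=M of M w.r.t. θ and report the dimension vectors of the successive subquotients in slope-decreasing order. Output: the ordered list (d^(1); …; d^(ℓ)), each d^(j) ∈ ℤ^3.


Barcode: M ≅ I[1,1], I[1,3], I[2,3], I[3,3]. HN layers by μ_θ (3 steps, strictly decreasing):
  μ^(1)=17/2; μ^(2)=-9; μ^(3)=-16

((0, 2, 2); (2, 0, 0); (0, 0, 1))


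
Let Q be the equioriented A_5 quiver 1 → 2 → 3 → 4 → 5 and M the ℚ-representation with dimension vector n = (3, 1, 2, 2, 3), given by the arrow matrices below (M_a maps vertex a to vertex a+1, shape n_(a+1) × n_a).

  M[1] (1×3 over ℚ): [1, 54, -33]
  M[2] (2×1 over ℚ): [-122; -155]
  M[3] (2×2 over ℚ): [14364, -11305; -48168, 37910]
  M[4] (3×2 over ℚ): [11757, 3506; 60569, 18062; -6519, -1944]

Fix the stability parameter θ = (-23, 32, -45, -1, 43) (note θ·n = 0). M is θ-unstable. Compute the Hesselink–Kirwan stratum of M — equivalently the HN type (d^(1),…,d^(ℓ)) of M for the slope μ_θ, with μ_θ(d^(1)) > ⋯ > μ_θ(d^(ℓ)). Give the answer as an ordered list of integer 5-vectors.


Interval decomposition of M: I[1,1]^2, I[1,5], I[3,3], I[4,5], I[5,5].
HN type (ℓ=5): μ^(1)=43; μ^(2)=-1; μ^(3)=-13/2; μ^(4)=-23; μ^(5)=-45

((0, 0, 0, 0, 3); (0, 0, 0, 2, 0); (0, 1, 1, 0, 0); (3, 0, 0, 0, 0); (0, 0, 1, 0, 0))


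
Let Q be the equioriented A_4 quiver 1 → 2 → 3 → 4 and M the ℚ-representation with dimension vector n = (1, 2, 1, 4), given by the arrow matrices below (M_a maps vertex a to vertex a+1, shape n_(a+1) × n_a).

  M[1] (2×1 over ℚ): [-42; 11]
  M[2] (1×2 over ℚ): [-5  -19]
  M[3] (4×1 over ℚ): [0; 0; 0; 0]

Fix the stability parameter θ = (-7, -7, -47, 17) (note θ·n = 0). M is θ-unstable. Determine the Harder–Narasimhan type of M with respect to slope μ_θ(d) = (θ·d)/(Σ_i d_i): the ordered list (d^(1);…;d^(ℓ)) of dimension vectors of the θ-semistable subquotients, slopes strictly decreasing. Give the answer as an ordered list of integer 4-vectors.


Interval decomposition of M: I[1,3], I[2,2], I[4,4]^4.
HN type (ℓ=3): μ^(1)=17; μ^(2)=-7; μ^(3)=-61/3

((0, 0, 0, 4); (0, 1, 0, 0); (1, 1, 1, 0))


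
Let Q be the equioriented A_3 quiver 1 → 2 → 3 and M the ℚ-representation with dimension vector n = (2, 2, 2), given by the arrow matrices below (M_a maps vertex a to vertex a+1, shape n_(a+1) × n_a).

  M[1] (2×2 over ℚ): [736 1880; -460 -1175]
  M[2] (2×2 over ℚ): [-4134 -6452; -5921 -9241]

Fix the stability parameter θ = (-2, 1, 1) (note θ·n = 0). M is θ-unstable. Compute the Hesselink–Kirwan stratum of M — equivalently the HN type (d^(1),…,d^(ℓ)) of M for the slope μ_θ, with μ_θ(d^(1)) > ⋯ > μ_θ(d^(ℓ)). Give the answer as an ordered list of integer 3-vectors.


Barcode: M ≅ I[1,1], I[1,3], I[2,3]. HN layers by μ_θ (2 steps, strictly decreasing):
  μ^(1)=1; μ^(2)=-2

((0, 2, 2); (2, 0, 0))


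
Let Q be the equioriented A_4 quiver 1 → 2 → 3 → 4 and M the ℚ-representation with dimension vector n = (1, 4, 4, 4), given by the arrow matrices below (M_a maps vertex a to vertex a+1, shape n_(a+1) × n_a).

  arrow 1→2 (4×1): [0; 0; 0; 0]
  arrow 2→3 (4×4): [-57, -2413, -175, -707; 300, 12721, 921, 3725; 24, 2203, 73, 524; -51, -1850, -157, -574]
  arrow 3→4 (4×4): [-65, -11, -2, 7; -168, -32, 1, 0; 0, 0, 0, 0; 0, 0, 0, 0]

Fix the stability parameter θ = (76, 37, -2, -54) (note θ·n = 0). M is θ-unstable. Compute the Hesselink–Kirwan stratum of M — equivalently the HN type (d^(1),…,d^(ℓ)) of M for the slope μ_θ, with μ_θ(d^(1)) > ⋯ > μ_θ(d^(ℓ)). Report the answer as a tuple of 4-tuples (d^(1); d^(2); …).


Via rank(M_{q-1}∘⋯∘M_p): M ≅ I[1,1], I[2,3]^2, I[2,4]^2, I[4,4]^2.
μ_θ-semistable layers: μ^(1)=76; μ^(2)=35/2; μ^(3)=-19/3; μ^(4)=-54

((1, 0, 0, 0); (0, 2, 2, 0); (0, 2, 2, 2); (0, 0, 0, 2))


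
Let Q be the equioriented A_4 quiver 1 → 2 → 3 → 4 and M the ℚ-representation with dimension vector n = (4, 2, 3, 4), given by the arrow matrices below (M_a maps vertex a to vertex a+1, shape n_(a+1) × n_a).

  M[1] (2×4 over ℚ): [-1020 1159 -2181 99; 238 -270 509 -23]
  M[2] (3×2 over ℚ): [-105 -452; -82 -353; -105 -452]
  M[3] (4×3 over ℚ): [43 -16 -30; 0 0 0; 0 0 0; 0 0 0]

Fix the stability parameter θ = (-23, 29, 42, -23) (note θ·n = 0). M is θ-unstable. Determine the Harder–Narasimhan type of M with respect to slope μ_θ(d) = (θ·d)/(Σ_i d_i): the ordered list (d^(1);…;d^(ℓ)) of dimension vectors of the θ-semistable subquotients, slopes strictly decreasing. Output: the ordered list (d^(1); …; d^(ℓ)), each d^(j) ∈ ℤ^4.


Barcode: M ≅ I[1,1]^2, I[1,3], I[1,4], I[3,3], I[4,4]^3. HN layers by μ_θ (4 steps, strictly decreasing):
  μ^(1)=42; μ^(2)=29; μ^(3)=16; μ^(4)=-23

((0, 0, 2, 0); (0, 1, 0, 0); (0, 1, 1, 1); (4, 0, 0, 3))


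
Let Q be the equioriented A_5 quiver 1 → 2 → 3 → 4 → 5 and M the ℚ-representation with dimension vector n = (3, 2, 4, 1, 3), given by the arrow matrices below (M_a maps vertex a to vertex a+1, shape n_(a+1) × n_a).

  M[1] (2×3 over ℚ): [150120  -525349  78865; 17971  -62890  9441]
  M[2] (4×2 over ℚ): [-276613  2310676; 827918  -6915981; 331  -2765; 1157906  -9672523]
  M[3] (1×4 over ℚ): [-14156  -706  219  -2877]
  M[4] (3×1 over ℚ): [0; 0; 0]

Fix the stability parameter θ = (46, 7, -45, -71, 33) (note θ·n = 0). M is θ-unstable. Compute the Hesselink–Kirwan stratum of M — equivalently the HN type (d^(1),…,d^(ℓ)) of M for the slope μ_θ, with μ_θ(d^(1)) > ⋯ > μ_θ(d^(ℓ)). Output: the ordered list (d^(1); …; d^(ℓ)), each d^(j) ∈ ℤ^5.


Interval decomposition of M: I[1,1], I[1,3], I[1,4], I[3,3]^2, I[5,5]^3.
HN type (ℓ=5): μ^(1)=46; μ^(2)=33; μ^(3)=8/3; μ^(4)=-63/4; μ^(5)=-45

((1, 0, 0, 0, 0); (0, 0, 0, 0, 3); (1, 1, 1, 0, 0); (1, 1, 1, 1, 0); (0, 0, 2, 0, 0))


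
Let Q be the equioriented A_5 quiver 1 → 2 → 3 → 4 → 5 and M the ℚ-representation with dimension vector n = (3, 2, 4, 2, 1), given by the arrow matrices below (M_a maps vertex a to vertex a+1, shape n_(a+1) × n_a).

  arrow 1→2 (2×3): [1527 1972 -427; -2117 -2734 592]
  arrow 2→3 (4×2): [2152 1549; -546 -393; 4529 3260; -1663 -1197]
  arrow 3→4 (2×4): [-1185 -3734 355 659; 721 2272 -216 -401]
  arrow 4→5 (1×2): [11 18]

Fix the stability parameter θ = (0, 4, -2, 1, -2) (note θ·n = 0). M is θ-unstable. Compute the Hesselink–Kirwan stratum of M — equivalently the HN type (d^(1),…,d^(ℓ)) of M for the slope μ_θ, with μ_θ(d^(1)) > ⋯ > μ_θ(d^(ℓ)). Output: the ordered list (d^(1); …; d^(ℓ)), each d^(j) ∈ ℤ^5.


Interval decomposition of M: I[1,1], I[1,4], I[1,5], I[3,3]^2.
HN type (ℓ=4): μ^(1)=1; μ^(2)=1/4; μ^(3)=0; μ^(4)=-2

((0, 1, 1, 1, 0); (0, 1, 1, 1, 1); (3, 0, 0, 0, 0); (0, 0, 2, 0, 0))


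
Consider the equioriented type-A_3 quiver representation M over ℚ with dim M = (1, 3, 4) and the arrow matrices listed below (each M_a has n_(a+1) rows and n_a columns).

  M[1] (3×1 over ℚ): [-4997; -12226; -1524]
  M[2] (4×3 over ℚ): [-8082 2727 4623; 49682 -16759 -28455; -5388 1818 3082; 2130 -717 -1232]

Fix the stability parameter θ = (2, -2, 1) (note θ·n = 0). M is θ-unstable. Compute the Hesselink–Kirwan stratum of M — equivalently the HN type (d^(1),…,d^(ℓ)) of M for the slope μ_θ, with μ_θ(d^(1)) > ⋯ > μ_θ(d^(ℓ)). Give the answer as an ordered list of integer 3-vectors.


Via rank(M_{q-1}∘⋯∘M_p): M ≅ I[1,2], I[2,3]^2, I[3,3]^2.
μ_θ-semistable layers: μ^(1)=1; μ^(2)=0; μ^(3)=-2

((0, 0, 4); (1, 1, 0); (0, 2, 0))


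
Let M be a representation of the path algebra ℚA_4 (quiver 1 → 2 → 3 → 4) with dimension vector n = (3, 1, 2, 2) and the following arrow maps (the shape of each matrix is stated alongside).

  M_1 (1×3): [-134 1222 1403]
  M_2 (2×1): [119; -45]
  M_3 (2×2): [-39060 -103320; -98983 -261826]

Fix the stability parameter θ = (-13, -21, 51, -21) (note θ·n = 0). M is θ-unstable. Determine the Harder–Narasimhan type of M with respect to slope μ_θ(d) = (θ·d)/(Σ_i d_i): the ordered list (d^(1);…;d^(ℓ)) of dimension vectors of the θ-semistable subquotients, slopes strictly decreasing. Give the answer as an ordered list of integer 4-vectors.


Barcode: M ≅ I[1,1]^2, I[1,4], I[3,3], I[4,4]. HN layers by μ_θ (5 steps, strictly decreasing):
  μ^(1)=51; μ^(2)=15; μ^(3)=-13; μ^(4)=-17; μ^(5)=-21

((0, 0, 1, 0); (0, 0, 1, 1); (2, 0, 0, 0); (1, 1, 0, 0); (0, 0, 0, 1))


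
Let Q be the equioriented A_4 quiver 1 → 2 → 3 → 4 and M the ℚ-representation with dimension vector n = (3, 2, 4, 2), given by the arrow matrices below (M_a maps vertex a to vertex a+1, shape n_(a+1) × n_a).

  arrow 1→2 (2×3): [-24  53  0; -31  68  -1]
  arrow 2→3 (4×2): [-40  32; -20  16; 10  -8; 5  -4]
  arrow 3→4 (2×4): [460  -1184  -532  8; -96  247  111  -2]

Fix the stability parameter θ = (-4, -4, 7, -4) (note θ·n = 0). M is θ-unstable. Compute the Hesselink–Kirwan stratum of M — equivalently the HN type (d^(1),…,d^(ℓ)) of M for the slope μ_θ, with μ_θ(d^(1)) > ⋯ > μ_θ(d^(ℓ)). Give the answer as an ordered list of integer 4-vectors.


Barcode: M ≅ I[1,1], I[1,2], I[1,3], I[3,3], I[3,4]^2. HN layers by μ_θ (3 steps, strictly decreasing):
  μ^(1)=7; μ^(2)=3/2; μ^(3)=-4

((0, 0, 2, 0); (0, 0, 2, 2); (3, 2, 0, 0))


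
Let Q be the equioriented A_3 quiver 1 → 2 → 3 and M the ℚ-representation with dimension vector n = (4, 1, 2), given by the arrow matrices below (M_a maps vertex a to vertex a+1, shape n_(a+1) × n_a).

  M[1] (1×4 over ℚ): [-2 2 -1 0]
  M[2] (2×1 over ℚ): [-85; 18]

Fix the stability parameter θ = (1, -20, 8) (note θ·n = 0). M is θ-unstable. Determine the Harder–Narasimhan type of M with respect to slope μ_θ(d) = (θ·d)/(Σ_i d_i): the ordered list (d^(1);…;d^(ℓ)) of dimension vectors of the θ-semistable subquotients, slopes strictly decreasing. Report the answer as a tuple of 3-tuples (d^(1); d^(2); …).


Interval decomposition of M: I[1,1]^3, I[1,3], I[3,3].
HN type (ℓ=3): μ^(1)=8; μ^(2)=1; μ^(3)=-19/2

((0, 0, 2); (3, 0, 0); (1, 1, 0))


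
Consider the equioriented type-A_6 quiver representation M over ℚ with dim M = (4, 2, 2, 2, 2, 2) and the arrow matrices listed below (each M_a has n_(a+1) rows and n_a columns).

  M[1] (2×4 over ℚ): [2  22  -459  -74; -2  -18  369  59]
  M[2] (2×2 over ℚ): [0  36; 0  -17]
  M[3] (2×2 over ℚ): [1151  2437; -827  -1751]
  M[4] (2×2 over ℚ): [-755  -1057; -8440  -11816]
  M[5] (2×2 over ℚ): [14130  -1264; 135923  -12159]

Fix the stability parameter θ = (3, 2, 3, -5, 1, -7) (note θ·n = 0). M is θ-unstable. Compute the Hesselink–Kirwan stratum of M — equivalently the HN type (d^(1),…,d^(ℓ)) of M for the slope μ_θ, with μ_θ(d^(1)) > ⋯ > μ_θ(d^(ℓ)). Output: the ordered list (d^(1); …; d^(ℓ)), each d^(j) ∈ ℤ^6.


Barcode: M ≅ I[1,1]^2, I[1,2], I[1,4], I[3,6], I[5,6]. HN layers by μ_θ (5 steps, strictly decreasing):
  μ^(1)=3; μ^(2)=5/2; μ^(3)=3/4; μ^(4)=-2; μ^(5)=-3

((2, 0, 0, 0, 0, 0); (1, 1, 0, 0, 0, 0); (1, 1, 1, 1, 0, 0); (0, 0, 1, 1, 1, 1); (0, 0, 0, 0, 1, 1))


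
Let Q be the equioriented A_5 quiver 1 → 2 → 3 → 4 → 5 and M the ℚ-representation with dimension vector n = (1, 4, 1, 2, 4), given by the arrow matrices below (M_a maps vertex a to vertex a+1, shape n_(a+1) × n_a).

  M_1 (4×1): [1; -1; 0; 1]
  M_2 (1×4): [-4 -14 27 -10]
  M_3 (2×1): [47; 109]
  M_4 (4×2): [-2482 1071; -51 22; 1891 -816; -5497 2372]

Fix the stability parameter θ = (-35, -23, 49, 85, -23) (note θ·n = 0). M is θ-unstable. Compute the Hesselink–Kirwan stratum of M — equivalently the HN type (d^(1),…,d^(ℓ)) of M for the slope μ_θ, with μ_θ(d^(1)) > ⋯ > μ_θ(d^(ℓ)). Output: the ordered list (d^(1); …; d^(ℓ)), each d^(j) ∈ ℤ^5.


Interval decomposition of M: I[1,2], I[2,2]^2, I[2,5], I[4,5], I[5,5]^2.
HN type (ℓ=4): μ^(1)=37; μ^(2)=31; μ^(3)=-23; μ^(4)=-35

((0, 0, 1, 1, 1); (0, 0, 0, 1, 1); (0, 4, 0, 0, 2); (1, 0, 0, 0, 0))


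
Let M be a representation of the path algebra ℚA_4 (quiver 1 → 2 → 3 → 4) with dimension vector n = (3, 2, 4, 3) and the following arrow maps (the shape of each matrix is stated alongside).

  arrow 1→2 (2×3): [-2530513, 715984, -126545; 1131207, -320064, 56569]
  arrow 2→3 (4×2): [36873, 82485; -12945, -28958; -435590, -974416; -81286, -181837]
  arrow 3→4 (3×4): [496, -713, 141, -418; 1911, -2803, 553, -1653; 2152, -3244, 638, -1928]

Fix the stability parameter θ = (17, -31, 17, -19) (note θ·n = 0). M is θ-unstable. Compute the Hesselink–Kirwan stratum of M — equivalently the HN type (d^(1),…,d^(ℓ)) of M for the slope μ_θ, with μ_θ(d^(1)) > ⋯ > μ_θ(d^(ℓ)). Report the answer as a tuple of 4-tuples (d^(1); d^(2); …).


Via rank(M_{q-1}∘⋯∘M_p): M ≅ I[1,1], I[1,4]^2, I[3,3], I[3,4].
μ_θ-semistable layers: μ^(1)=17; μ^(2)=-1; μ^(3)=-7

((1, 0, 1, 0); (0, 0, 3, 3); (2, 2, 0, 0))


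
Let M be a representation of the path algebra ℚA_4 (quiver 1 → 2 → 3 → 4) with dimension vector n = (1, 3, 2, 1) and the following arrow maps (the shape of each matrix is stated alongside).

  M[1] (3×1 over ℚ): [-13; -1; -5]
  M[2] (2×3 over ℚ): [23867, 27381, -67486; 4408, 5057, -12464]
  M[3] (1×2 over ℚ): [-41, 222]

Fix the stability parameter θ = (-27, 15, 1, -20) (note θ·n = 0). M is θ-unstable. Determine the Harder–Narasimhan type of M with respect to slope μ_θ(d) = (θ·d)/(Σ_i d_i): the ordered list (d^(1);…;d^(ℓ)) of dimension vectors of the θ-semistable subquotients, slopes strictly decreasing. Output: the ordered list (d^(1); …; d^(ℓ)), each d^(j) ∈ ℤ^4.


Via rank(M_{q-1}∘⋯∘M_p): M ≅ I[1,3], I[2,2], I[2,4].
μ_θ-semistable layers: μ^(1)=15; μ^(2)=8; μ^(3)=-4/3; μ^(4)=-27

((0, 1, 0, 0); (0, 1, 1, 0); (0, 1, 1, 1); (1, 0, 0, 0))


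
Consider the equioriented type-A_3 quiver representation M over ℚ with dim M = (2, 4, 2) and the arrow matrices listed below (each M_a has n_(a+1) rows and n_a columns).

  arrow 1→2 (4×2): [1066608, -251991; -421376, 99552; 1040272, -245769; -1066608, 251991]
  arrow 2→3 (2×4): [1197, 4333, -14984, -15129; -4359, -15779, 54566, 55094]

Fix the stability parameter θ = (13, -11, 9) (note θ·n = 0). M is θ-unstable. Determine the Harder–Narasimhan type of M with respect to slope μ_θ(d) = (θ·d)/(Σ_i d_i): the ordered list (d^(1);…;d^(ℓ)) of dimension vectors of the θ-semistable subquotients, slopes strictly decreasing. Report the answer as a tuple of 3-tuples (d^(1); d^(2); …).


Interval decomposition of M: I[1,1], I[1,3], I[2,2]^2, I[2,3].
HN type (ℓ=4): μ^(1)=13; μ^(2)=9; μ^(3)=1; μ^(4)=-11

((1, 0, 0); (0, 0, 2); (1, 1, 0); (0, 3, 0))


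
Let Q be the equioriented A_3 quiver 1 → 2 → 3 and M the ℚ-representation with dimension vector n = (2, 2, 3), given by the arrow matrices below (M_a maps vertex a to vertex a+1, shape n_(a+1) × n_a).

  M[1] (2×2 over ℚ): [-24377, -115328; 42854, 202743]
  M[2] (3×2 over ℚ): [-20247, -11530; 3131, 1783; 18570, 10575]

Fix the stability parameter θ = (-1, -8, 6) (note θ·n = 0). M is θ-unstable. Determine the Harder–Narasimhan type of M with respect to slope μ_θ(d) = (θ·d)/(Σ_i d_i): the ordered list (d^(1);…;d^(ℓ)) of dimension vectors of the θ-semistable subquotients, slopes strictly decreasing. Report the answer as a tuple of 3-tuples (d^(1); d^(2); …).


Via rank(M_{q-1}∘⋯∘M_p): M ≅ I[1,3]^2, I[3,3].
μ_θ-semistable layers: μ^(1)=6; μ^(2)=-9/2

((0, 0, 3); (2, 2, 0))


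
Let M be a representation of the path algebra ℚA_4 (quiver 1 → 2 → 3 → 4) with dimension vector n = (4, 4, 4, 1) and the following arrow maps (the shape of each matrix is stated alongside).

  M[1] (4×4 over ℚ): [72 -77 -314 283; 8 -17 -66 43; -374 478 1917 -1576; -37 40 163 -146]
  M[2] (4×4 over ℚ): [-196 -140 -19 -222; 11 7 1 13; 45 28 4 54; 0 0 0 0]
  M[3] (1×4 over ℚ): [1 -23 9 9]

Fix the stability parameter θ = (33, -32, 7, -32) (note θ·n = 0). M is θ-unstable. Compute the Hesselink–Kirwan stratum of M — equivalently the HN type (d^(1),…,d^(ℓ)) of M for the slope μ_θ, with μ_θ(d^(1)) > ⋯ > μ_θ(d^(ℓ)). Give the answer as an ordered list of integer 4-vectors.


Via rank(M_{q-1}∘⋯∘M_p): M ≅ I[1,2], I[1,3]^2, I[1,4], I[3,3].
μ_θ-semistable layers: μ^(1)=7; μ^(2)=1/2; μ^(3)=-6

((0, 0, 3, 0); (3, 3, 0, 0); (1, 1, 1, 1))


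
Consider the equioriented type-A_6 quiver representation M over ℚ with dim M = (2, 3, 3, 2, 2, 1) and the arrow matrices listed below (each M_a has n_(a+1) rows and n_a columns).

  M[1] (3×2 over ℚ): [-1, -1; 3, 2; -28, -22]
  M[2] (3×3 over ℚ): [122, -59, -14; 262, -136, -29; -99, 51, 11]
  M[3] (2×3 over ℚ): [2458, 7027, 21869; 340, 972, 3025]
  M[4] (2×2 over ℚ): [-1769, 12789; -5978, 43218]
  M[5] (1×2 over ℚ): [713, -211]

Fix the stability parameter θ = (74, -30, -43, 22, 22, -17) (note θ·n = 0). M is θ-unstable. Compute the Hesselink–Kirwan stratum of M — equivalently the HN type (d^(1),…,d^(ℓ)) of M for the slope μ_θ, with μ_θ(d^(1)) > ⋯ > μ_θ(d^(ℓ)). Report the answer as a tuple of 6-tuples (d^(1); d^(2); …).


Interval decomposition of M: I[1,3], I[1,4], I[2,6], I[5,5].
HN type (ℓ=4): μ^(1)=22; μ^(2)=9; μ^(3)=1/3; μ^(4)=-73/2

((0, 0, 0, 1, 1, 0); (0, 0, 0, 1, 1, 1); (2, 2, 2, 0, 0, 0); (0, 1, 1, 0, 0, 0))


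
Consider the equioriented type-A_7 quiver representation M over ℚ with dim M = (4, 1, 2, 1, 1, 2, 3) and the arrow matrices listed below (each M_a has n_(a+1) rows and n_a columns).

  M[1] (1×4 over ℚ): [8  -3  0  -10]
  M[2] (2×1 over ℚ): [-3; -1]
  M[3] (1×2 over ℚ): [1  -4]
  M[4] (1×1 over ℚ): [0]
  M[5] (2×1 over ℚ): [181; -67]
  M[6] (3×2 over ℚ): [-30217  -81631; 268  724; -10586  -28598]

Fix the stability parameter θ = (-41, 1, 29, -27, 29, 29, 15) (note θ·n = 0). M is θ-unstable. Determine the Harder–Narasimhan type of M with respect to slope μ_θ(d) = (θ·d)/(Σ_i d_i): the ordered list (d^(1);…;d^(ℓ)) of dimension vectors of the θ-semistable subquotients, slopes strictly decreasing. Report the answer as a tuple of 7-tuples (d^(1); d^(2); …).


Interval decomposition of M: I[1,1]^3, I[1,4], I[3,3], I[5,6], I[6,7], I[7,7]^2.
HN type (ℓ=5): μ^(1)=29; μ^(2)=22; μ^(3)=15; μ^(4)=1; μ^(5)=-41

((0, 0, 1, 0, 1, 1, 0); (0, 0, 0, 0, 0, 1, 1); (0, 0, 0, 0, 0, 0, 2); (0, 1, 1, 1, 0, 0, 0); (4, 0, 0, 0, 0, 0, 0))


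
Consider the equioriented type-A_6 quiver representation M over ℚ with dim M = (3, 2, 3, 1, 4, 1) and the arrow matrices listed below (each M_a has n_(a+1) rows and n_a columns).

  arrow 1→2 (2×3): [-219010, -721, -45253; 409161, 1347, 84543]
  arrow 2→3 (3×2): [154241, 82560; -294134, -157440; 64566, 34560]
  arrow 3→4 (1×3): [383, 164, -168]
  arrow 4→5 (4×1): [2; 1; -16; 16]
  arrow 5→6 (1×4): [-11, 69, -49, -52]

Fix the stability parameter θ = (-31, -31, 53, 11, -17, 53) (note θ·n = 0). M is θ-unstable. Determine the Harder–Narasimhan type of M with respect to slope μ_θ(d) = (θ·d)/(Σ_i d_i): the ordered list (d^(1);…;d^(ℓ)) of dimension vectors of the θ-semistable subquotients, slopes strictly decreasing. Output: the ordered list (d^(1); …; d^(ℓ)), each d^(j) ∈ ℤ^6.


Interval decomposition of M: I[1,1], I[1,2], I[1,6], I[3,3]^2, I[5,5]^3.
HN type (ℓ=4): μ^(1)=53; μ^(2)=47/3; μ^(3)=-17; μ^(4)=-31

((0, 0, 2, 0, 0, 1); (0, 0, 1, 1, 1, 0); (0, 0, 0, 0, 3, 0); (3, 2, 0, 0, 0, 0))


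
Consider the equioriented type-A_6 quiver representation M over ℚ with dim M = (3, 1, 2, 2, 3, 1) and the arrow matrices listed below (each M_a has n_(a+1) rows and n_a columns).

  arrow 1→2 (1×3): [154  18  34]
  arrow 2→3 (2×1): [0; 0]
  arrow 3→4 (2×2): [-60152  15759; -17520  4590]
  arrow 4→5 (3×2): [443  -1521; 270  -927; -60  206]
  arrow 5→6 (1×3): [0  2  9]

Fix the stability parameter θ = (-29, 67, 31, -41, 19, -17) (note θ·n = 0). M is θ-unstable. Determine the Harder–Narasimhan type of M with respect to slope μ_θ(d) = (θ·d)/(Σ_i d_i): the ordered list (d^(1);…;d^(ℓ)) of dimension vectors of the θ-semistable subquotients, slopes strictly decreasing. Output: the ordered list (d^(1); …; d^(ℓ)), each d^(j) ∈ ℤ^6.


Barcode: M ≅ I[1,1]^2, I[1,2], I[3,3], I[3,5], I[4,5], I[5,6]. HN layers by μ_θ (7 steps, strictly decreasing):
  μ^(1)=67; μ^(2)=31; μ^(3)=19; μ^(4)=1; μ^(5)=-5; μ^(6)=-29; μ^(7)=-41

((0, 1, 0, 0, 0, 0); (0, 0, 1, 0, 0, 0); (0, 0, 0, 0, 2, 0); (0, 0, 0, 0, 1, 1); (0, 0, 1, 1, 0, 0); (3, 0, 0, 0, 0, 0); (0, 0, 0, 1, 0, 0))


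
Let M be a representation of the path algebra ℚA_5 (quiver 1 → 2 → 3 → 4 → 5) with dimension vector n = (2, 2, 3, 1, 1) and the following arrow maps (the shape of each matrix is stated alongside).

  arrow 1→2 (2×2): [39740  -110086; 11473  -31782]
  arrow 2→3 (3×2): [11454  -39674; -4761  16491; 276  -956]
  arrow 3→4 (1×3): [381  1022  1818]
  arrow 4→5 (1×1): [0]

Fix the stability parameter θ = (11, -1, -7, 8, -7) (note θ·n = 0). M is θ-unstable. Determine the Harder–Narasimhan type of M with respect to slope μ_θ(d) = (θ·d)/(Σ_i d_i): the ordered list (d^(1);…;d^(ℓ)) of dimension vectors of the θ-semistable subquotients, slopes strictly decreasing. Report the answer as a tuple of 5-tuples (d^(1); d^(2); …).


Barcode: M ≅ I[1,2], I[1,3], I[3,3], I[3,4], I[5,5]. HN layers by μ_θ (4 steps, strictly decreasing):
  μ^(1)=8; μ^(2)=5; μ^(3)=1; μ^(4)=-7

((0, 0, 0, 1, 0); (1, 1, 0, 0, 0); (1, 1, 1, 0, 0); (0, 0, 2, 0, 1))


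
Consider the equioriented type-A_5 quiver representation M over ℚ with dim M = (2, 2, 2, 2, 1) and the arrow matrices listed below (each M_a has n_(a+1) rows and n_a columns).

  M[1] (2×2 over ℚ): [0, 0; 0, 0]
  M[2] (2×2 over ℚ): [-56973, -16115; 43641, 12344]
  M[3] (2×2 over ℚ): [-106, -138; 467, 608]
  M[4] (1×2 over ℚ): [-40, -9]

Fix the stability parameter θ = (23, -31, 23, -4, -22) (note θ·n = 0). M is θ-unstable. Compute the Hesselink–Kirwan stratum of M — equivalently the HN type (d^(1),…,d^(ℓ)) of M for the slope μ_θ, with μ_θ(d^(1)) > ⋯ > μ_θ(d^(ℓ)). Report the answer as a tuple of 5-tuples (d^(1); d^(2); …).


Barcode: M ≅ I[1,1]^2, I[2,4], I[2,5]. HN layers by μ_θ (4 steps, strictly decreasing):
  μ^(1)=23; μ^(2)=19/2; μ^(3)=-1; μ^(4)=-31

((2, 0, 0, 0, 0); (0, 0, 1, 1, 0); (0, 0, 1, 1, 1); (0, 2, 0, 0, 0))


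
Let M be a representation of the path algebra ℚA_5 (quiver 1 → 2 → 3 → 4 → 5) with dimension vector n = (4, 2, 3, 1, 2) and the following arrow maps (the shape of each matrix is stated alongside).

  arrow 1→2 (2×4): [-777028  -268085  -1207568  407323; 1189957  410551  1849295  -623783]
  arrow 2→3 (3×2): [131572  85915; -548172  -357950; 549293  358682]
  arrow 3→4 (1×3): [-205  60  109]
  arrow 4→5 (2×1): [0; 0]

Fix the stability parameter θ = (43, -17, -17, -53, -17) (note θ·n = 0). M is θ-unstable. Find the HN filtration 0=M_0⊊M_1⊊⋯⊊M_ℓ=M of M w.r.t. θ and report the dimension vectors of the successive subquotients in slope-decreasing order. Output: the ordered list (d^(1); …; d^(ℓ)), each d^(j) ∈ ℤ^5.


Barcode: M ≅ I[1,1]^2, I[1,3], I[1,4], I[3,3], I[5,5]^2. HN layers by μ_θ (4 steps, strictly decreasing):
  μ^(1)=43; μ^(2)=3; μ^(3)=-11; μ^(4)=-17

((2, 0, 0, 0, 0); (1, 1, 1, 0, 0); (1, 1, 1, 1, 0); (0, 0, 1, 0, 2))


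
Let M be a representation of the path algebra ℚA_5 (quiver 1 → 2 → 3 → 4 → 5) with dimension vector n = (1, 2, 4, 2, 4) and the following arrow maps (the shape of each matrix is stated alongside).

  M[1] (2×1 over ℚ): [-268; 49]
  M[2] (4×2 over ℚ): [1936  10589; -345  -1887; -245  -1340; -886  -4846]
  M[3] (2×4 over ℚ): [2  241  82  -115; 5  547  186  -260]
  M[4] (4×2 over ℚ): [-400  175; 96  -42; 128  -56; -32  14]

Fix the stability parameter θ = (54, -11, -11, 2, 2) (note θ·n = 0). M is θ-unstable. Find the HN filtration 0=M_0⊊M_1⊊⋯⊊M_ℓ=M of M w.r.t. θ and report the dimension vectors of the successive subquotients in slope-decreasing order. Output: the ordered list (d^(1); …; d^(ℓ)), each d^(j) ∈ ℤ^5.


Interval decomposition of M: I[1,4], I[2,5], I[3,3]^2, I[5,5]^3.
HN type (ℓ=3): μ^(1)=17/2; μ^(2)=2; μ^(3)=-11

((1, 1, 1, 1, 0); (0, 0, 0, 1, 4); (0, 1, 3, 0, 0))


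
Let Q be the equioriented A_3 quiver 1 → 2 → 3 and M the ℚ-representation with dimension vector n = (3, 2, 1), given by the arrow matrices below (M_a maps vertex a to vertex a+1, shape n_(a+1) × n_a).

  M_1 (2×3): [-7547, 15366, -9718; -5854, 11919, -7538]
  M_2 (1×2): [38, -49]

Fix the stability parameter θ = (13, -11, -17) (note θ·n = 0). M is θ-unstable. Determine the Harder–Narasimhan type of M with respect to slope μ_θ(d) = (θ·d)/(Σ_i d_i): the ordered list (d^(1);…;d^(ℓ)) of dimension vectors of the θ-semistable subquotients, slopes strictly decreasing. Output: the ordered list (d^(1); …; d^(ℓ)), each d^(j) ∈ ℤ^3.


Via rank(M_{q-1}∘⋯∘M_p): M ≅ I[1,1], I[1,2], I[1,3].
μ_θ-semistable layers: μ^(1)=13; μ^(2)=1; μ^(3)=-5

((1, 0, 0); (1, 1, 0); (1, 1, 1))


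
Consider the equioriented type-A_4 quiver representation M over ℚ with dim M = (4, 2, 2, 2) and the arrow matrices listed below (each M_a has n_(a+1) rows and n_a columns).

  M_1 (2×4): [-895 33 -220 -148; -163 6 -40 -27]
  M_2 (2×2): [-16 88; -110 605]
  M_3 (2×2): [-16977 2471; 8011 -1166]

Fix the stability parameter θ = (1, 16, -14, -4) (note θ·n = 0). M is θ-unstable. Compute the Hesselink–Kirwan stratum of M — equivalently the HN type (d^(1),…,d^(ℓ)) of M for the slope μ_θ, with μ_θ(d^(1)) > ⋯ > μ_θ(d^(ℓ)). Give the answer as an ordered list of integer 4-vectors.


Interval decomposition of M: I[1,1]^2, I[1,2], I[1,4], I[3,4].
HN type (ℓ=5): μ^(1)=16; μ^(2)=1; μ^(3)=-1/4; μ^(4)=-4; μ^(5)=-14

((0, 1, 0, 0); (3, 0, 0, 0); (1, 1, 1, 1); (0, 0, 0, 1); (0, 0, 1, 0))


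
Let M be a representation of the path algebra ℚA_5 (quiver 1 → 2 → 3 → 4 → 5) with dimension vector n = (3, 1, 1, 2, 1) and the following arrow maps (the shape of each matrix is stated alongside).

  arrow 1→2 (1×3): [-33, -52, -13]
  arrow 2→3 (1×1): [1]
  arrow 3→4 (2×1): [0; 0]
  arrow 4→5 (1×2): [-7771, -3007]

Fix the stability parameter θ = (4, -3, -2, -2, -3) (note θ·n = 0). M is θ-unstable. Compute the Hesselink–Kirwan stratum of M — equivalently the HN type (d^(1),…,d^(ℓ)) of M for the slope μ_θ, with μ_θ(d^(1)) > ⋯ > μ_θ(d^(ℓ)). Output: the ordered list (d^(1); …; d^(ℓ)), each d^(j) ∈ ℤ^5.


Interval decomposition of M: I[1,1]^2, I[1,3], I[4,4], I[4,5].
HN type (ℓ=4): μ^(1)=4; μ^(2)=-1/3; μ^(3)=-2; μ^(4)=-5/2

((2, 0, 0, 0, 0); (1, 1, 1, 0, 0); (0, 0, 0, 1, 0); (0, 0, 0, 1, 1))


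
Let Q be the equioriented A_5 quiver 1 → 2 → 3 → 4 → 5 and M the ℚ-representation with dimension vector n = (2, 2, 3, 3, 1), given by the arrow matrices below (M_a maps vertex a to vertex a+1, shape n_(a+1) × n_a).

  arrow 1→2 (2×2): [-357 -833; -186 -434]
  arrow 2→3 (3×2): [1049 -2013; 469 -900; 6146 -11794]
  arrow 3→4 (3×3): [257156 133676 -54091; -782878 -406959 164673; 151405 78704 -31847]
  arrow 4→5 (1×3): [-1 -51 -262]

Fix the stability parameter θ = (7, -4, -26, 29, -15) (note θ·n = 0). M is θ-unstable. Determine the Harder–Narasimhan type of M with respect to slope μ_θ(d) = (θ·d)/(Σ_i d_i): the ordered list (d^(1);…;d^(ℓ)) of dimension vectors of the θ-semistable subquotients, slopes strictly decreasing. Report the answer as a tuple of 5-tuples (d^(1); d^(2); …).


Via rank(M_{q-1}∘⋯∘M_p): M ≅ I[1,1], I[1,5], I[2,4], I[3,4].
μ_θ-semistable layers: μ^(1)=29; μ^(2)=7; μ^(3)=-23/3; μ^(4)=-15; μ^(5)=-26

((0, 0, 0, 2, 0); (1, 0, 0, 1, 1); (1, 1, 1, 0, 0); (0, 1, 1, 0, 0); (0, 0, 1, 0, 0))


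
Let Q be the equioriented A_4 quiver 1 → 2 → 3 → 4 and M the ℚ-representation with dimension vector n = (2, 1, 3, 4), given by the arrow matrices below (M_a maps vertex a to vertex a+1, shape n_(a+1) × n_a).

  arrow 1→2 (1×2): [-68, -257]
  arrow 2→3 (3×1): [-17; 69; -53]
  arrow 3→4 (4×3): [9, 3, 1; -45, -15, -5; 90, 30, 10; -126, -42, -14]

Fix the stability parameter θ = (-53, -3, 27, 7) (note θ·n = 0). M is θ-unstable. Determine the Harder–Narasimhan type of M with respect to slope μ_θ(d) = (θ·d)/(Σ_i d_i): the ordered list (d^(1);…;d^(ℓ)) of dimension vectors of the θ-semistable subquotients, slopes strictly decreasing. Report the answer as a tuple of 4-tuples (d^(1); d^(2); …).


Barcode: M ≅ I[1,1], I[1,4], I[3,3]^2, I[4,4]^3. HN layers by μ_θ (5 steps, strictly decreasing):
  μ^(1)=27; μ^(2)=17; μ^(3)=7; μ^(4)=-3; μ^(5)=-53

((0, 0, 2, 0); (0, 0, 1, 1); (0, 0, 0, 3); (0, 1, 0, 0); (2, 0, 0, 0))


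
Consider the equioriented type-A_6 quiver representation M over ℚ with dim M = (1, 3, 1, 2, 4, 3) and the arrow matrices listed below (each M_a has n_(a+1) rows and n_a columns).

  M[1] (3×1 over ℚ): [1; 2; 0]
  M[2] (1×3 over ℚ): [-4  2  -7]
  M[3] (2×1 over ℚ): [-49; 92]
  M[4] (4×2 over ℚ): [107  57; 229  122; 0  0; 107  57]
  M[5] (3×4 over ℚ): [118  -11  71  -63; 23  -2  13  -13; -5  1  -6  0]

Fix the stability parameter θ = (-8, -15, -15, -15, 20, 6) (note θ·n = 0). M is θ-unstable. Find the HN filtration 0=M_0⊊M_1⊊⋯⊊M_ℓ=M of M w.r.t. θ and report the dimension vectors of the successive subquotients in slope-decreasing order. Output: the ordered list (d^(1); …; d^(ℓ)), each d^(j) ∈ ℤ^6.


Interval decomposition of M: I[1,2], I[2,2], I[2,6], I[4,5], I[5,6]^2.
HN type (ℓ=4): μ^(1)=20; μ^(2)=13; μ^(3)=-23/2; μ^(4)=-15

((0, 0, 0, 0, 1, 0); (0, 0, 0, 0, 3, 3); (1, 1, 0, 0, 0, 0); (0, 2, 1, 2, 0, 0))


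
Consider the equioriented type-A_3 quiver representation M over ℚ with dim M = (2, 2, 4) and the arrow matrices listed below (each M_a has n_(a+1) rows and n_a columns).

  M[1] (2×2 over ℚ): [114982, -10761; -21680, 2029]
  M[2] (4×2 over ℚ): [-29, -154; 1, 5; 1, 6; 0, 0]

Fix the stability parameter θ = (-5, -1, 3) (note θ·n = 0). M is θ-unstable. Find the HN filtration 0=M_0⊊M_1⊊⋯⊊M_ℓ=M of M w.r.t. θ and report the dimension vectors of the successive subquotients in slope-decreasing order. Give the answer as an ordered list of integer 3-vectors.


Via rank(M_{q-1}∘⋯∘M_p): M ≅ I[1,3]^2, I[3,3]^2.
μ_θ-semistable layers: μ^(1)=3; μ^(2)=-1; μ^(3)=-5

((0, 0, 4); (0, 2, 0); (2, 0, 0))


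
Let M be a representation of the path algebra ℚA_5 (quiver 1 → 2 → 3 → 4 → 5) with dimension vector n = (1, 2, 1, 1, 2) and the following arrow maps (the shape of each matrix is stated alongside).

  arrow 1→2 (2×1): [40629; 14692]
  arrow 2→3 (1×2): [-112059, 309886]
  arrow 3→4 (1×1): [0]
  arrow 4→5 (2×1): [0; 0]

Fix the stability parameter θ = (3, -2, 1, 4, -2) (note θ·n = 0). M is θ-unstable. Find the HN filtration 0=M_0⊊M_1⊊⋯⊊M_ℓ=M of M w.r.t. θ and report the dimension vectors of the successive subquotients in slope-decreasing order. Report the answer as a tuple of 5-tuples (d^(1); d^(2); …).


Via rank(M_{q-1}∘⋯∘M_p): M ≅ I[1,3], I[2,2], I[4,4], I[5,5]^2.
μ_θ-semistable layers: μ^(1)=4; μ^(2)=1; μ^(3)=1/2; μ^(4)=-2

((0, 0, 0, 1, 0); (0, 0, 1, 0, 0); (1, 1, 0, 0, 0); (0, 1, 0, 0, 2))


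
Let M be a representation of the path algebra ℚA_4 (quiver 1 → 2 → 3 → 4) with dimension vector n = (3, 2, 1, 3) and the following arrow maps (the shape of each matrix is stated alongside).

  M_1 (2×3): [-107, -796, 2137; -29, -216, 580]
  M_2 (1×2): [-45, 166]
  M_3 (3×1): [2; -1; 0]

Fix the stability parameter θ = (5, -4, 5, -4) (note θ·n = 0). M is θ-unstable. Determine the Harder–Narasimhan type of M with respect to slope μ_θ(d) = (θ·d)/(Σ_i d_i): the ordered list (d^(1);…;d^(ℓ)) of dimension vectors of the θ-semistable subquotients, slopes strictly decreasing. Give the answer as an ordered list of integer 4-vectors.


Barcode: M ≅ I[1,1], I[1,2], I[1,4], I[4,4]^2. HN layers by μ_θ (3 steps, strictly decreasing):
  μ^(1)=5; μ^(2)=1/2; μ^(3)=-4

((1, 0, 0, 0); (2, 2, 1, 1); (0, 0, 0, 2))


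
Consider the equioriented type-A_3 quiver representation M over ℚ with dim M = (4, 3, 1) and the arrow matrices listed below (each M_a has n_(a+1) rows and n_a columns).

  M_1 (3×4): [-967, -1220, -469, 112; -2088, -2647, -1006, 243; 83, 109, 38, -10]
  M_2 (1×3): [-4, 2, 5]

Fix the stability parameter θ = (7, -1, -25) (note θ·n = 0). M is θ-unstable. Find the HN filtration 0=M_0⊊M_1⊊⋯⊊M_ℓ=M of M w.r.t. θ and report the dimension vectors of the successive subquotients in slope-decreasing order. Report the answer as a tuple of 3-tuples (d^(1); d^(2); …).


Via rank(M_{q-1}∘⋯∘M_p): M ≅ I[1,1], I[1,2]^2, I[1,3].
μ_θ-semistable layers: μ^(1)=7; μ^(2)=3; μ^(3)=-19/3

((1, 0, 0); (2, 2, 0); (1, 1, 1))


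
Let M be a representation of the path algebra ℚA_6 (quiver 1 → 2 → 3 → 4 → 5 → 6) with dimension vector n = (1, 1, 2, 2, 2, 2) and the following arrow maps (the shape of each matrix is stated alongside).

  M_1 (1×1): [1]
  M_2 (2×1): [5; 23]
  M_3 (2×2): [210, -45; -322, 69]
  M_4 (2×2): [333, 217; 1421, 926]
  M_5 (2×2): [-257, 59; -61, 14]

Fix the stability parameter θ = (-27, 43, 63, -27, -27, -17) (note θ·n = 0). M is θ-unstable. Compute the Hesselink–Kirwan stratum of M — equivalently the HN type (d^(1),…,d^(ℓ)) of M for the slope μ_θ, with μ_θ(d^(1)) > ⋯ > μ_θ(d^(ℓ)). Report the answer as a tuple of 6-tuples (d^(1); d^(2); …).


Via rank(M_{q-1}∘⋯∘M_p): M ≅ I[1,6], I[3,3], I[4,6].
μ_θ-semistable layers: μ^(1)=63; μ^(2)=7; μ^(3)=-17; μ^(4)=-27

((0, 0, 1, 0, 0, 0); (0, 1, 1, 1, 1, 1); (0, 0, 0, 0, 0, 1); (1, 0, 0, 1, 1, 0))


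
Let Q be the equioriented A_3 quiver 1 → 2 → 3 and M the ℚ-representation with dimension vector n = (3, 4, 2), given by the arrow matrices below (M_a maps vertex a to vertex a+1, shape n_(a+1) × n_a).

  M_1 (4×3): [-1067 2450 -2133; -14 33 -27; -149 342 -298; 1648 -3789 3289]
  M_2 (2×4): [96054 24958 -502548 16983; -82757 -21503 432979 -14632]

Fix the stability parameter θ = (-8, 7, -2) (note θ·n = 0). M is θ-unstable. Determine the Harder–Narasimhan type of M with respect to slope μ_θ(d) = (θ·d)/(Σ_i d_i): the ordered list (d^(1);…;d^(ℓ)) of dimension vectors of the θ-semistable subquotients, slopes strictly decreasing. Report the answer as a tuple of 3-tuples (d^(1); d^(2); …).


Interval decomposition of M: I[1,2], I[1,3]^2, I[2,2].
HN type (ℓ=3): μ^(1)=7; μ^(2)=5/2; μ^(3)=-8

((0, 2, 0); (0, 2, 2); (3, 0, 0))


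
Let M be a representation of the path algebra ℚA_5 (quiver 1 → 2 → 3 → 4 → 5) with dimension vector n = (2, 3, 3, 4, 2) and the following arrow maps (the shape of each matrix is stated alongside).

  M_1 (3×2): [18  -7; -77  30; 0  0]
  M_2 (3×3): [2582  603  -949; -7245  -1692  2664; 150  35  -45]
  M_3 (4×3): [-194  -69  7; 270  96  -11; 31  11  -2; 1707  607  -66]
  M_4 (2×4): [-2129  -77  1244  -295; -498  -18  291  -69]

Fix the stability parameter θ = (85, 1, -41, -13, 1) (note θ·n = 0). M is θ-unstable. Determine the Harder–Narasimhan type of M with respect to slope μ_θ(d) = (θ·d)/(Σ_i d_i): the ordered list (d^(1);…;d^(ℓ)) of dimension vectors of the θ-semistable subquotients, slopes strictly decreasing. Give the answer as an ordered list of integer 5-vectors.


Barcode: M ≅ I[1,4], I[1,5], I[2,2], I[3,4], I[4,5]. HN layers by μ_θ (5 steps, strictly decreasing):
  μ^(1)=8; μ^(2)=33/5; μ^(3)=1; μ^(4)=-13; μ^(5)=-41

((1, 1, 1, 1, 0); (1, 1, 1, 1, 1); (0, 1, 0, 0, 1); (0, 0, 0, 2, 0); (0, 0, 1, 0, 0))


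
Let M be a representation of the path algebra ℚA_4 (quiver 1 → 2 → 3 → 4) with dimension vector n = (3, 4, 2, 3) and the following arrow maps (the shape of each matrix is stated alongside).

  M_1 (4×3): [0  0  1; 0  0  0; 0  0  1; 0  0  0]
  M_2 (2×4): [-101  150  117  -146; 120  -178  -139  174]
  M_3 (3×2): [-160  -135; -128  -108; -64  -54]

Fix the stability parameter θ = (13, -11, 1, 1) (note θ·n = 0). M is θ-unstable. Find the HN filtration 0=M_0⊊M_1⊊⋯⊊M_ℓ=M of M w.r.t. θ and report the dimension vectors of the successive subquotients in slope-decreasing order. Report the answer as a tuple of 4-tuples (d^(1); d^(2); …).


Via rank(M_{q-1}∘⋯∘M_p): M ≅ I[1,1]^2, I[1,4], I[2,2]^2, I[2,3], I[4,4]^2.
μ_θ-semistable layers: μ^(1)=13; μ^(2)=1; μ^(3)=-11

((2, 0, 0, 0); (1, 1, 2, 3); (0, 3, 0, 0))


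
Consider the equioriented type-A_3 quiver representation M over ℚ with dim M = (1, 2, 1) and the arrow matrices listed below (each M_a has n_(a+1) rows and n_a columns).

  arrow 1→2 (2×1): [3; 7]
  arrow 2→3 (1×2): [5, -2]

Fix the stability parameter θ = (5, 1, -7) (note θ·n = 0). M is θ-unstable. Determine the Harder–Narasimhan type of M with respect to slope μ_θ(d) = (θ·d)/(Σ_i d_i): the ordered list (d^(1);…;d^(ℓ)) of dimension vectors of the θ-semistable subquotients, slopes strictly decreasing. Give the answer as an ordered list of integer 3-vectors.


Via rank(M_{q-1}∘⋯∘M_p): M ≅ I[1,3], I[2,2].
μ_θ-semistable layers: μ^(1)=1; μ^(2)=-1/3

((0, 1, 0); (1, 1, 1))
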